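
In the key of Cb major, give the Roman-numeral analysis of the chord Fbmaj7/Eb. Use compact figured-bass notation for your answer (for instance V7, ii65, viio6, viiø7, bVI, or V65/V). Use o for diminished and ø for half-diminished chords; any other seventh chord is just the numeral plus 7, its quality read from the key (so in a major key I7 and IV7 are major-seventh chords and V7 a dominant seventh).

Stacked in thirds the chord is Fb-Ab-Cb-Eb: a major seventh chord on Fb.
Fb is scale degree 4 in Cb major, and a major seventh chord on that degree is written IV7.
With Eb in the bass the chord is in third inversion, so the figured bass is 42.

IV42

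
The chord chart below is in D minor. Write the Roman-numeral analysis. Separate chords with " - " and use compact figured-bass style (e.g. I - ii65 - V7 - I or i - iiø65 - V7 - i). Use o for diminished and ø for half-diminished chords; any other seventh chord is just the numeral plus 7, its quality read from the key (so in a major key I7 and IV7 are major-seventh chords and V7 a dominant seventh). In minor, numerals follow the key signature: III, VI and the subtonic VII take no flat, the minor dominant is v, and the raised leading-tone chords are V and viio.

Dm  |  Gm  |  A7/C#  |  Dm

Dm: root D is the tonic; minor triad there is i.
Gm: root G is the subdominant; minor triad there is iv.
A7/C#: root A is the dominant; dominant seventh chord there is V65.
Dm: minor triad on D = scale degree 1 → i.

i - iv - V65 - i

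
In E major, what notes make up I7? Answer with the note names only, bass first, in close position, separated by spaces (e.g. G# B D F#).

E G# B D#

The numeral's case and figure indicate a major seventh chord. In E major its root, the first degree, is E.
That chord is spelled E-G#-B-D#.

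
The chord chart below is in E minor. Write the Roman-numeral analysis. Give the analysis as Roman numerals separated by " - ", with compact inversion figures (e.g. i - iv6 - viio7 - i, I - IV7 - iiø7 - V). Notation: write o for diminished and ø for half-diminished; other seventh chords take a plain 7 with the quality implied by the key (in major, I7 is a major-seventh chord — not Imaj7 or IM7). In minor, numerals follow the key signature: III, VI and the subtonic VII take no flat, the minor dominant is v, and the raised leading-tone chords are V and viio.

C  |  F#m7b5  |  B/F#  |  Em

VI - iiø7 - V64 - i

C: root C is the submediant; major triad there is VI.
F#m7b5: half-diminished seventh chord on F# = scale degree 2 → iiø7.
B/F#: major triad on B = scale degree 5 → V64.
Em: minor triad on E = scale degree 1 → i.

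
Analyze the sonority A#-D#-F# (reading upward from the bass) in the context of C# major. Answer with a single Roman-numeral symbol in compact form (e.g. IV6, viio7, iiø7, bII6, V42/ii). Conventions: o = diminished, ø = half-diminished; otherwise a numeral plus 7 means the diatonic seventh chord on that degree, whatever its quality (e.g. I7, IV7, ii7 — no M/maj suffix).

Stacked in thirds the chord is D#-F#-A#: a minor triad on D#.
In C# major, D# is the supertonic; the diatonic minor triad there is ii.
With A# in the bass the chord is in second inversion, so the figured bass is 64.

ii64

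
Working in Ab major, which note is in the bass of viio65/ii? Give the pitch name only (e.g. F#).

C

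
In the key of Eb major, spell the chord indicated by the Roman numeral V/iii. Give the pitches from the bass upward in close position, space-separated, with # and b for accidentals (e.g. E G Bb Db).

D F# A

V/iii is a secondary dominant — the dominant triad of iii. iii in Eb major is G, so the applied chord's root is D, a perfect fifth above.
Building a major triad on D gives D-F#-A.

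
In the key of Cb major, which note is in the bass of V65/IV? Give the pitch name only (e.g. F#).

Eb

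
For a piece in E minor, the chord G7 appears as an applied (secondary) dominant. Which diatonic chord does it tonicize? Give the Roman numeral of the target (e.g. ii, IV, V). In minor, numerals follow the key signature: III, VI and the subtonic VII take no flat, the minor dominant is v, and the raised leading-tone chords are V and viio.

VI

The chord is a dominant seventh chord on G.
A dominant resolves down a perfect fifth: G → C. In E minor, C is scale degree 6, i.e. VI.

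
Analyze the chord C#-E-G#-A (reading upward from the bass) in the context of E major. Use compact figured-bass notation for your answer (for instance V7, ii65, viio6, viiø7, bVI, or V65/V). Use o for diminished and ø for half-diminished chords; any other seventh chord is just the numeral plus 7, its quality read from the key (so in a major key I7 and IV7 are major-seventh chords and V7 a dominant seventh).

Stacked in thirds the chord is A-C#-E-G#: a major seventh chord on A.
A is scale degree 4 in E major, and a major seventh chord on that degree is written IV7.
With C# in the bass the chord is in first inversion, so the figured bass is 65.

IV65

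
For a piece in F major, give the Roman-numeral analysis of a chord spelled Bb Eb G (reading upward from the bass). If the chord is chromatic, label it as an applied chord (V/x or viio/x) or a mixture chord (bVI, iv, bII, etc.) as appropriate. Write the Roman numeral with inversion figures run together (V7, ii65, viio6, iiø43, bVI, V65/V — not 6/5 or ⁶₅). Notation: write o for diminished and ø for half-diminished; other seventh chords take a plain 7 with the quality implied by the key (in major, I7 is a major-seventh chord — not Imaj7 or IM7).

bVII64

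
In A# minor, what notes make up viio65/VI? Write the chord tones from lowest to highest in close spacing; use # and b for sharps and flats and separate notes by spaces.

The slash marks an applied leading-tone chord: viio of VI. In A# minor, VI is F#, so the leading tone to it is E#, a half step below.
Building a fully diminished seventh chord on E# gives E#-G#-B-D.
With the 65 figure the chord is in first inversion; from the bass G# upward in close position it reads G#-B-D-E#.

G# B D E#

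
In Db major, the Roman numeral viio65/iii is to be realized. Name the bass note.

G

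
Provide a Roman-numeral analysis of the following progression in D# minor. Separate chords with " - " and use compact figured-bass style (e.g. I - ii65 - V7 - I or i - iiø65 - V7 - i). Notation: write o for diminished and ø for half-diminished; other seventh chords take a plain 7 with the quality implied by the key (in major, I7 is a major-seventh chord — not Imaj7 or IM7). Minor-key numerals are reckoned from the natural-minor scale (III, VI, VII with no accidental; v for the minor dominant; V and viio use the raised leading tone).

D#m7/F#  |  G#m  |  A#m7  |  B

i65 - iv - v7 - VI

D#m7/F# has root D#, degree 1 in D# minor, so i65.
G#m: root G# is the subdominant; minor triad there is iv.
A#m7: root A# is the dominant; minor seventh chord there is v7.
B has root B, degree 6 in D# minor, so VI.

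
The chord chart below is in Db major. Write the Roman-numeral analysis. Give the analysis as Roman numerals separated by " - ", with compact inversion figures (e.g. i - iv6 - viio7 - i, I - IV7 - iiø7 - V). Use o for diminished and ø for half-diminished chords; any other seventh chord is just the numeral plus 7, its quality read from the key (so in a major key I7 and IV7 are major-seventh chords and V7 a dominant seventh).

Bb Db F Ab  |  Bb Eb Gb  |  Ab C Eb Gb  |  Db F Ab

vi7 - ii64 - V7 - I

Bb-Db-F-Ab has root Bb, degree 6 in Db major, so vi7.
Bb-Eb-Gb: root Eb is the supertonic; minor triad there is ii64.
Ab-C-Eb-Gb: root Ab is the dominant; dominant seventh chord there is V7.
Db-F-Ab: root Db is the tonic; major triad there is I.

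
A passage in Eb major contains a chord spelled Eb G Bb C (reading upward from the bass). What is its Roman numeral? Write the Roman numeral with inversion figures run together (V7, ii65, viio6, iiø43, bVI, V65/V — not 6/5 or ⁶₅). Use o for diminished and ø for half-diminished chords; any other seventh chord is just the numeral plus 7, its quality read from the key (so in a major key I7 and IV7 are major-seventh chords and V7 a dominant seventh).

The pitches C-Eb-G-Bb form a minor seventh chord rooted on C.
In Eb major, C is the submediant; the diatonic minor seventh chord there is vi7.
With Eb in the bass the chord is in first inversion, so the figured bass is 65.

vi65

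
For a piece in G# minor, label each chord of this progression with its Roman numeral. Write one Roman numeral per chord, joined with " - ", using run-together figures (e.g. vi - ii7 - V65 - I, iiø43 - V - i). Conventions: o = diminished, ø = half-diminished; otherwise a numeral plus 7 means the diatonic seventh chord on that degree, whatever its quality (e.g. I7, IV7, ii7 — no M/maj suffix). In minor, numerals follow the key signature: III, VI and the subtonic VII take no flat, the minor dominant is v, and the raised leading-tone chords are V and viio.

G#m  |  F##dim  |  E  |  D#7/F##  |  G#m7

i - viio - VI - V65 - i7

G#m: root G# is the tonic; minor triad there is i.
F##dim has root F##, degree 7 in G# minor, so viio.
E: root E is the submediant; major triad there is VI.
D#7/F## has root D#, degree 5 in G# minor, so V65.
G#m7: root G# is the tonic; minor seventh chord there is i7.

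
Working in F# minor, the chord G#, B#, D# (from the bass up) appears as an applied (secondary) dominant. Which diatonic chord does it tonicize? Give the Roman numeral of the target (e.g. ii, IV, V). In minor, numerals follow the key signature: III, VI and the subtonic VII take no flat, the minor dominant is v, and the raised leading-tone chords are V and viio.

V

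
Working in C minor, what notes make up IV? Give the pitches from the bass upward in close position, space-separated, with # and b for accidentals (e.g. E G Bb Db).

IV is the major subdominant, borrowed from the parallel major. In C minor that root is F.
So the chord is F-A-C.

F A C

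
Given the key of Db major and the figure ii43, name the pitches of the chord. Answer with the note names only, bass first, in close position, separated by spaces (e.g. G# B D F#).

Bb Db Eb Gb

In Db major, scale degree 2 is Eb, and the diatonic chord built there is a minor seventh chord.
Stacking thirds from Eb gives Eb-Gb-Bb-Db.
The figured bass 43 indicates second inversion, placing the fifth (Bb) in the bass: Bb-Db-Eb-Gb.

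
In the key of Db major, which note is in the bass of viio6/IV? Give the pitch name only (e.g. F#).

The applied chord viio6/IV is rooted on F: F-Ab-Cb.
The figure 6 means first inversion — the third is in the bass.

Ab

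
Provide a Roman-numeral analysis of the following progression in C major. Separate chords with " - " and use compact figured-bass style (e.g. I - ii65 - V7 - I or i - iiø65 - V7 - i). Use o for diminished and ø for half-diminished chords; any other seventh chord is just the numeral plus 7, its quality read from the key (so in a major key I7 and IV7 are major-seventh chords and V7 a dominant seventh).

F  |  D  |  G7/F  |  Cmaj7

IV - V/V - V42 - I7

F: major triad on F = scale degree 4 → IV.
D: chromatic; D is V of V, so V/V.
G7/F: dominant seventh chord on G = scale degree 5 → V42.
Cmaj7: root C is the tonic; major seventh chord there is I7.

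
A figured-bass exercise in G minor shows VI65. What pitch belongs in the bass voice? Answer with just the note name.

VI in G minor has root Eb; the chord is Eb-G-Bb-D.
The figure 65 means first inversion — the third is in the bass.

G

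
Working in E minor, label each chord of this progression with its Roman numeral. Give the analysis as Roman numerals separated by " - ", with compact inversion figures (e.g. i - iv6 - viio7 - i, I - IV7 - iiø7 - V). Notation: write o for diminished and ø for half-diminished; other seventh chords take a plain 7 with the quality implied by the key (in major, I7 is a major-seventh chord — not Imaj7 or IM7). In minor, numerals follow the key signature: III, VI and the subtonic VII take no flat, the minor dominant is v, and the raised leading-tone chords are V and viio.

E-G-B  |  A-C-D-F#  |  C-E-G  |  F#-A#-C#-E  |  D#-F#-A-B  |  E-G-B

i - VII43 - VI - V7/V - V65 - i

E-G-B: minor triad on E = scale degree 1 → i.
A-C-D-F# has root D, degree 7 in E minor, so VII43.
C-E-G: major triad on C = scale degree 6 → VI.
F#-A#-C#-E is the secondary dominant of V (dominant seventh chord on F#): V7/V.
D#-F#-A-B: dominant seventh chord on B = scale degree 5 → V65.
E-G-B has root E, degree 1 in E minor, so i.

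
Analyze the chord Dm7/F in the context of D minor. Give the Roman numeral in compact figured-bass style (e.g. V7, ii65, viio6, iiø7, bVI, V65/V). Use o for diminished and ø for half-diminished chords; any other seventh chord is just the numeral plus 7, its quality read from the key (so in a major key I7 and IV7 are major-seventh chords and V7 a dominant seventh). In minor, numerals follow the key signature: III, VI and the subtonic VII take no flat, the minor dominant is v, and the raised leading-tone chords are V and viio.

i65

Stacked in thirds the chord is D-F-A-C: a minor seventh chord on D.
In D minor, D is the tonic; the diatonic minor seventh chord there is i7.
With F in the bass the chord is in first inversion, so the figured bass is 65.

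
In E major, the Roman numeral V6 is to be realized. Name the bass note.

D#

V in E major has root B; the chord is B-D#-F#.
The figure 6 means first inversion — the third is in the bass.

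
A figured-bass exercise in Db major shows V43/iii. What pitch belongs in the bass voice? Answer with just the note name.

The applied chord V43/iii is rooted on C: C-E-G-Bb.
The figure 43 means second inversion — the fifth is in the bass.

G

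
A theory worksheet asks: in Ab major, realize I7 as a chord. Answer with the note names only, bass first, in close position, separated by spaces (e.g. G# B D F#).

The numeral's case and figure indicate a major seventh chord. In Ab major its root, scale degree 1, is Ab.
Stacking thirds from Ab gives Ab-C-Eb-G.

Ab C Eb G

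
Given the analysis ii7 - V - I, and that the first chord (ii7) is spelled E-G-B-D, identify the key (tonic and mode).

The anchor chord is a minor seventh chord on E, labeled ii7.
ii7 on E implies E is the supertonic; that puts the tonic at D, and the lowercase numeral fits major mode.

D major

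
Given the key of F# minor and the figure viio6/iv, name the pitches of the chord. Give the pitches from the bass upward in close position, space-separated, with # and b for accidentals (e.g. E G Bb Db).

viio6/iv is a secondary leading-tone chord. The target iv is B in F# minor; the applied chord is rooted a semitone below, on A#.
Building a diminished triad on A# gives A#-C#-E.
The figured bass 6 indicates first inversion, placing the third (C#) in the bass: C#-E-A#.

C# E A#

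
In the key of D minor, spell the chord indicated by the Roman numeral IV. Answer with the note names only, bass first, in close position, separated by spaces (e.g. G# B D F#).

IV is the major subdominant, borrowed from the parallel major. In D minor that root is G.
So the chord is G-B-D, a major triad.

G B D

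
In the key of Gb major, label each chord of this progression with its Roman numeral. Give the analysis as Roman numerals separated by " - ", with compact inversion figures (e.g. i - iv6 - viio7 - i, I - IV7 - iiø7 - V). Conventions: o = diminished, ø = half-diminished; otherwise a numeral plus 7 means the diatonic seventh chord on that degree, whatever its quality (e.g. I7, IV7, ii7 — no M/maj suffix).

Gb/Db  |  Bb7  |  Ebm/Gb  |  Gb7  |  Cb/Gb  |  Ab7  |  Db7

Gb/Db: root Gb is the tonic; major triad there is I64.
Bb7 is the secondary dominant of vi (dominant seventh chord on Bb): V7/vi.
Ebm/Gb: minor triad on Eb = scale degree 6 → vi6.
Gb7 is the secondary dominant of IV (dominant seventh chord on Gb): V7/IV.
Cb/Gb: root Cb is the subdominant; major triad there is IV64.
Ab7: chromatic; Ab is V of V, so V7/V.
Db7 has root Db, degree 5 in Gb major, so V7.

I64 - V7/vi - vi6 - V7/IV - IV64 - V7/V - V7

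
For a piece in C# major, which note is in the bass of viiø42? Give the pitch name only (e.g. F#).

A#

viiø in C# major has root B#; the chord is B#-D#-F#-A#.
The figure 42 means third inversion — the seventh is in the bass.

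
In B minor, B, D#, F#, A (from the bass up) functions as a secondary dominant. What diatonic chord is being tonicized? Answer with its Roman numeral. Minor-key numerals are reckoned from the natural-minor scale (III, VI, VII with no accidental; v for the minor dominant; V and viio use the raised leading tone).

iv

The chord is a dominant seventh chord on B.
A dominant resolves down a perfect fifth: B → E. In B minor, E is scale degree 4, i.e. iv.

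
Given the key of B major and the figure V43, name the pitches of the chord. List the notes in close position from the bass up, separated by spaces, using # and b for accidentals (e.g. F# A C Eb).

The numeral's case and figure indicate a dominant seventh chord. In B major its root, scale degree 5, is F#.
That chord is spelled F#-A#-C#-E.
The figured bass 43 indicates second inversion, placing the fifth (C#) in the bass: C#-E-F#-A#.

C# E F# A#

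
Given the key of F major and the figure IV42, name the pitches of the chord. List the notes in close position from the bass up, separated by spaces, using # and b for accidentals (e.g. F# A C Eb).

In F major, scale degree 4 is Bb, and the diatonic chord built there is a major seventh chord.
That chord is spelled Bb-D-F-A.
With the 42 figure the chord is in third inversion; from the bass A upward in close position it reads A-Bb-D-F.

A Bb D F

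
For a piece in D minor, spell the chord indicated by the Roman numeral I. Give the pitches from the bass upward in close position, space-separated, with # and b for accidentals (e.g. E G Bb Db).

D F# A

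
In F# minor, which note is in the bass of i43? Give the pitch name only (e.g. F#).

C#

i in F# minor has root F#; the chord is F#-A-C#-E.
The figure 43 means second inversion — the fifth is in the bass.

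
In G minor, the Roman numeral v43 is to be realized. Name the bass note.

A

v in G minor has root D; the chord is D-F-A-C.
The figure 43 means second inversion — the fifth is in the bass.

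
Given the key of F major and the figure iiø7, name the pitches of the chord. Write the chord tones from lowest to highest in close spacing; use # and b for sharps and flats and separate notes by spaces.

G Bb Db F

Scale degree 2 in F major is G; here the chord built on it is altered to a half-diminished seventh chord. iiø7 is the half-diminished supertonic seventh, borrowed from the parallel minor.
So the chord is G-Bb-Db-F.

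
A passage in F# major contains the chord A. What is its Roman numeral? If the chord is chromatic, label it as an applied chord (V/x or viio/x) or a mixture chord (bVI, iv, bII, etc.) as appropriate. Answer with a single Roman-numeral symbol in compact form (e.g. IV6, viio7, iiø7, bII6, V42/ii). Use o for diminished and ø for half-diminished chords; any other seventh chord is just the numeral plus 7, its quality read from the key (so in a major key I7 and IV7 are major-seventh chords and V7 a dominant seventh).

bIII

Stacked in thirds the chord is A-C#-E: a major triad on A.
A is the lowered third degree of F# major (diatonic 3 would be A#). This is a major triad on the lowered third degree, borrowed from the parallel minor.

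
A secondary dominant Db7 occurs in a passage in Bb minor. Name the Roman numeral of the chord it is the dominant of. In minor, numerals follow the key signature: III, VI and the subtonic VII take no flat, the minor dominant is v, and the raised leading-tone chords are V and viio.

VI

The chord is a dominant seventh chord on Db.
A dominant resolves down a perfect fifth: Db → Gb. In Bb minor, Gb is scale degree 6, i.e. VI.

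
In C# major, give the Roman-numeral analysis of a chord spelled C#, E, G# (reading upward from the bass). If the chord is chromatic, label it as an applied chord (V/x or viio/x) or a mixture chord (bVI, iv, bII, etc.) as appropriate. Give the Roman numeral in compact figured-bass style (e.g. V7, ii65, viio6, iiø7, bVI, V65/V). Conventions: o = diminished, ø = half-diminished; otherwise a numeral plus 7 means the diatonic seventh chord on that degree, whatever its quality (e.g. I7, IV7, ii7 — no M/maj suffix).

i

Stacked in thirds the chord is C#-E-G#: a minor triad on C#.
C# is the first degree of C# major. This is the minor tonic, borrowed from the parallel minor.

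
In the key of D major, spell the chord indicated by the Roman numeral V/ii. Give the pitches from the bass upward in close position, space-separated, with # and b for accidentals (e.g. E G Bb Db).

B D# F#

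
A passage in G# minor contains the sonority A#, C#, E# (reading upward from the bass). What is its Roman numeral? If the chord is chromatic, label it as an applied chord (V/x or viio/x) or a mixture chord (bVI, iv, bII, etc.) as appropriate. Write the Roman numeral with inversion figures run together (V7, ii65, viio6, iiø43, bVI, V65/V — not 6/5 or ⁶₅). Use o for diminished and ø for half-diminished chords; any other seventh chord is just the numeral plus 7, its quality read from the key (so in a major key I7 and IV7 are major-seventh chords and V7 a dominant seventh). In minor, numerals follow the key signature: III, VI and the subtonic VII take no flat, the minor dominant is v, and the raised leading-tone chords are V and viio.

Stacked in thirds the chord is A#-C#-E#: a minor triad on A#.
A# is the second degree of G# minor. This is the minor supertonic, borrowed from the parallel major (the Dorian ii).

ii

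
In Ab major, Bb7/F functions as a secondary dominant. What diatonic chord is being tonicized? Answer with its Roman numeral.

The chord is a dominant seventh chord on Bb.
A dominant resolves down a perfect fifth: Bb → Eb. In Ab major, Eb is scale degree 5, i.e. V.

V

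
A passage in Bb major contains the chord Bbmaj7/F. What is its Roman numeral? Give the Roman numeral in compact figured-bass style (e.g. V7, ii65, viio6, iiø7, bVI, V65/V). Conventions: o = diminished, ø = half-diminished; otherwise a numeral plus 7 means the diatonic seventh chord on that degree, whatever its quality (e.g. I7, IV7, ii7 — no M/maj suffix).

I43

Stacked in thirds the chord is Bb-D-F-A: a major seventh chord on Bb.
Bb is scale degree 1 in Bb major, and a major seventh chord on that degree is written I7.
With F in the bass the chord is in second inversion, so the figured bass is 43.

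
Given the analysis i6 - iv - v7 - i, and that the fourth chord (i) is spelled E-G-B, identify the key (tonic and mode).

The anchor chord is a minor triad on E, labeled i.
If E is scale degree 1 and the mode makes that degree carry a minor triad, the tonic is E and the mode is minor.

E minor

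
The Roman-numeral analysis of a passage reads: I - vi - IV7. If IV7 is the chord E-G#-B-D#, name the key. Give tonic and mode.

The anchor chord is a major seventh chord on E, labeled IV7.
If E is scale degree 4 and the mode makes that degree carry a major seventh chord, the tonic is B and the mode is major.

B major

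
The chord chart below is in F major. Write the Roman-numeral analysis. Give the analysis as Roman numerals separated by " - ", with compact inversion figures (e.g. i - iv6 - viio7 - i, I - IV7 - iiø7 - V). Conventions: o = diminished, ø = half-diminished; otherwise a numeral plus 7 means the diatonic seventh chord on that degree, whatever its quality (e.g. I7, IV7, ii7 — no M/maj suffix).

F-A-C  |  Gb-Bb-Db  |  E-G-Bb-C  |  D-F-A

I - bII - V65 - vi

F-A-C: root F is the tonic; major triad there is I.
Gb-Bb-Db: major triad on Gb — chromatic; Gb is the lowered second degree, so this is the Neapolitan chord, bII.
E-G-Bb-C has root C, degree 5 in F major, so V65.
D-F-A: root D is the submediant; minor triad there is vi.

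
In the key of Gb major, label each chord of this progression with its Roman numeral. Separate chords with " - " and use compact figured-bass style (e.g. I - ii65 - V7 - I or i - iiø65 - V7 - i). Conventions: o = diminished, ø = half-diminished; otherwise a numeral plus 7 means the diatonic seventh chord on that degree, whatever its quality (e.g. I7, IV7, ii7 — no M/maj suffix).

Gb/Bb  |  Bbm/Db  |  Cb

I6 - iii6 - IV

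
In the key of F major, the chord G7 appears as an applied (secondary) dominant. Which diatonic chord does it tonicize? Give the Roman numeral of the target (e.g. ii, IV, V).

The chord is a dominant seventh chord on G.
A dominant resolves down a perfect fifth: G → C. In F major, C is scale degree 5, i.e. V.

V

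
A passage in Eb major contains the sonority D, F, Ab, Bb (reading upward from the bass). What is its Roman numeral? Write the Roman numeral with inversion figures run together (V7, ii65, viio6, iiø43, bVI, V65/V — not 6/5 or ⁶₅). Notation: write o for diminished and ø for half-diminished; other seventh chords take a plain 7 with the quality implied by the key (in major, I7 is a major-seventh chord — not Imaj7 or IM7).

The pitches Bb-D-F-Ab form a dominant seventh chord rooted on Bb.
In Eb major, Bb is the dominant; the diatonic dominant seventh chord there is V7.
With D in the bass the chord is in first inversion, so the figured bass is 65.

V65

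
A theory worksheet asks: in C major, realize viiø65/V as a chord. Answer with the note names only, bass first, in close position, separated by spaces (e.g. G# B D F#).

A C E F#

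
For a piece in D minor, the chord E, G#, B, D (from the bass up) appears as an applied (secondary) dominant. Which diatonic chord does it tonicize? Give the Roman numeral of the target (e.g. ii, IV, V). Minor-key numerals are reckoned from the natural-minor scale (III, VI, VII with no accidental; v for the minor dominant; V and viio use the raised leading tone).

V

The chord is a dominant seventh chord on E.
A dominant resolves down a perfect fifth: E → A. In D minor, A is scale degree 5, i.e. V.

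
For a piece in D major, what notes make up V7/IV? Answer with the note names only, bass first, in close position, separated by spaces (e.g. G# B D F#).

D F# A C

The slash means an applied dominant: we want the dominant of IV. In D major, IV is G major, and its dominant is built on D.
Building a dominant seventh chord on D gives D-F#-A-C.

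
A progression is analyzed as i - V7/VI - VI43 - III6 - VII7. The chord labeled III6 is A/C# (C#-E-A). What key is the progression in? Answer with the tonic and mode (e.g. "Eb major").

III6 is given as C#-E-A — a major triad with root A.
Counting down 2 scale steps from A places the tonic on F#; a major triad on degree 3 is diatonic only in minor.

F# minor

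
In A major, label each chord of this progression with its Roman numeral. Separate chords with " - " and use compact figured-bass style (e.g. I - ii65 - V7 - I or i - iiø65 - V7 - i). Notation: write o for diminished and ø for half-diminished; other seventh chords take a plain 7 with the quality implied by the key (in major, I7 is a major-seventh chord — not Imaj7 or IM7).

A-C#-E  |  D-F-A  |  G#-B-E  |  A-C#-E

A-C#-E: major triad on A = scale degree 1 → I.
D-F-A is non-diatonic — iv, a mixture chord from A minor.
G#-B-E has root E, degree 5 in A major, so V6.
A-C#-E has root A, degree 1 in A major, so I.

I - iv - V6 - I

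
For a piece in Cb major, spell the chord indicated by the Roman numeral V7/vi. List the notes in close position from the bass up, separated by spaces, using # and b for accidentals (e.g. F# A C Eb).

Eb G Bb Db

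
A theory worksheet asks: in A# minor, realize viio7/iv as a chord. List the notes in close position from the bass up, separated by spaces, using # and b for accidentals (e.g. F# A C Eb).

C## E# G# B

The slash marks an applied leading-tone chord: viio of iv. In A# minor, iv is D#, so the leading tone to it is C##, a half step below.
Building a fully diminished seventh chord on C## gives C##-E#-G#-B.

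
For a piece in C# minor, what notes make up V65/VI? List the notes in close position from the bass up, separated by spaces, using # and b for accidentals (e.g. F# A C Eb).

V65/VI is a secondary dominant — the dominant seventh of VI. VI in C# minor is A, so the applied chord's root is E, a perfect fifth above.
Building a dominant seventh chord on E gives E-G#-B-D.
The figured bass 65 indicates first inversion, placing the third (G#) in the bass: G#-B-D-E.

G# B D E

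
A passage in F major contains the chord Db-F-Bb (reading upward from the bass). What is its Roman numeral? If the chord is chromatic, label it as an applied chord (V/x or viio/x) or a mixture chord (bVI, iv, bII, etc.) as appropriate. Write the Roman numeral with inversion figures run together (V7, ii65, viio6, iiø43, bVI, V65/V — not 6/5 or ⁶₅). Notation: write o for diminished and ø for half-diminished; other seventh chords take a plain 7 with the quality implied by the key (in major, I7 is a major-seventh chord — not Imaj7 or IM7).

iv6

The pitches Bb-Db-F form a minor triad rooted on Bb.
Bb is the fourth degree of F major. This is the minor subdominant, borrowed from the parallel minor.
With Db in the bass the chord is in first inversion, so the figured bass is 6.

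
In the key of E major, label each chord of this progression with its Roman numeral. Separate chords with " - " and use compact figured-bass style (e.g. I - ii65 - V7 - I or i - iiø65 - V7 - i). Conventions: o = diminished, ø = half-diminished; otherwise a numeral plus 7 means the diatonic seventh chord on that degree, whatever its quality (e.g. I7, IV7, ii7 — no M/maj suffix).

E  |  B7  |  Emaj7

I - V7 - I7

E: root E is the tonic; major triad there is I.
B7: root B is the dominant; dominant seventh chord there is V7.
Emaj7 has root E, degree 1 in E major, so I7.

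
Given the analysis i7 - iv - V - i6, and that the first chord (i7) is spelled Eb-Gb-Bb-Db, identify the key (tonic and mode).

Eb minor

i7 is given as Eb-Gb-Bb-Db — a minor seventh chord with root Eb.
If Eb is scale degree 1 and the mode makes that degree carry a minor seventh chord, the tonic is Eb and the mode is minor.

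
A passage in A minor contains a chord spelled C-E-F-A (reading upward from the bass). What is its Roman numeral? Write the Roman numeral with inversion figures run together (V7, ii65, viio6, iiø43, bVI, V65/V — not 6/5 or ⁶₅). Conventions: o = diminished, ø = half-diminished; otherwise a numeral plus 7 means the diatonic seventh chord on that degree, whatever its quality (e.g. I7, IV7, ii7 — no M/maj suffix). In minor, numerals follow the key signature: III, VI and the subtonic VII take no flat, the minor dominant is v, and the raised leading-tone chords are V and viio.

The pitches F-A-C-E form a major seventh chord rooted on F.
In A minor, F is the submediant; the diatonic major seventh chord there is VI7.
With C in the bass the chord is in second inversion, so the figured bass is 43.

VI43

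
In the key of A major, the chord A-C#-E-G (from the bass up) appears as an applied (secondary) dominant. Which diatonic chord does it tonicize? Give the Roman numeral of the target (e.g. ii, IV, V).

IV

The chord is a dominant seventh chord on A.
A dominant resolves down a perfect fifth: A → D. In A major, D is scale degree 4, i.e. IV.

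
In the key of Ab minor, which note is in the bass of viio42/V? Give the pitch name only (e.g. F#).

The applied chord viio42/V is rooted on D: D-F-Ab-Cb.
The figure 42 means third inversion — the seventh is in the bass.

Cb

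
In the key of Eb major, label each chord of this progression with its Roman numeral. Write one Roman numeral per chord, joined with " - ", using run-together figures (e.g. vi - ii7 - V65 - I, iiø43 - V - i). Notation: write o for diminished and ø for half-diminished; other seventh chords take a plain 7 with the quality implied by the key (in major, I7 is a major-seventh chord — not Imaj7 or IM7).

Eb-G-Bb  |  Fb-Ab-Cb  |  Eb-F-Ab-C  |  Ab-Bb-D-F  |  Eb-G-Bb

Eb-G-Bb: major triad on Eb = scale degree 1 → I.
Fb-Ab-Cb: major triad on Fb — chromatic; Fb is the lowered second degree, so this is the Neapolitan chord, bII.
Eb-F-Ab-C: minor seventh chord on F = scale degree 2 → ii42.
Ab-Bb-D-F has root Bb, degree 5 in Eb major, so V42.
Eb-G-Bb: major triad on Eb = scale degree 1 → I.

I - bII - ii42 - V42 - I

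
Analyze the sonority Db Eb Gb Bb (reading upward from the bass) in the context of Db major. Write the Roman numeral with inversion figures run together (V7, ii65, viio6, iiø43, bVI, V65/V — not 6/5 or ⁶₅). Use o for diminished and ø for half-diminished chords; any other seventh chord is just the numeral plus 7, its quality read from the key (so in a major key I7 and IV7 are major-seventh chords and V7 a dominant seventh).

The pitches Eb-Gb-Bb-Db form a minor seventh chord rooted on Eb.
In Db major, Eb is the supertonic; the diatonic minor seventh chord there is ii7.
With Db in the bass the chord is in third inversion, so the figured bass is 42.

ii42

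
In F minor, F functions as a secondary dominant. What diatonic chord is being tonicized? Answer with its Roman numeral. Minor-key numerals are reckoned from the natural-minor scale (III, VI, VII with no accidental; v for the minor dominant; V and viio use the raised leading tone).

The chord is a major triad on F.
A dominant resolves down a perfect fifth: F → Bb. In F minor, Bb is scale degree 4, i.e. iv.

iv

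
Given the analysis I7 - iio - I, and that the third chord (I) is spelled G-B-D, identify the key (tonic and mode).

The anchor chord is a major triad on G, labeled I.
If G is scale degree 1 and the mode makes that degree carry a major triad, the tonic is G and the mode is major.

G major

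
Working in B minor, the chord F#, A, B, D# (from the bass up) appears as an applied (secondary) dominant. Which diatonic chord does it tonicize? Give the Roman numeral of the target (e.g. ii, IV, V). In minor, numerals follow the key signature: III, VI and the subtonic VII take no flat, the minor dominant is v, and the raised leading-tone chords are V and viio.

iv

The chord is a dominant seventh chord on B.
A dominant resolves down a perfect fifth: B → E. In B minor, E is scale degree 4, i.e. iv.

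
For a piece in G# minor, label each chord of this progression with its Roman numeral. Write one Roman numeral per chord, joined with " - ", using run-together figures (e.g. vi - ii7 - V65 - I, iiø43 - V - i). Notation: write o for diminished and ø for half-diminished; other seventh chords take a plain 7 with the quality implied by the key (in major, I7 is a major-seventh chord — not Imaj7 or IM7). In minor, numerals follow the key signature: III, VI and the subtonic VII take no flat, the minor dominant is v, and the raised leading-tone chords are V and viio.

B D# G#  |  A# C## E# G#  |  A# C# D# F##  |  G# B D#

i6 - V7/V - V43 - i

B-D#-G#: minor triad on G# = scale degree 1 → i6.
A#-C##-E#-G# is the secondary dominant of V (dominant seventh chord on A#): V7/V.
A#-C#-D#-F##: root D# is the dominant; dominant seventh chord there is V43.
G#-B-D#: root G# is the tonic; minor triad there is i.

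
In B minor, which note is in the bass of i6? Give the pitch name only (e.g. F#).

i in B minor has root B; the chord is B-D-F#.
The figure 6 means first inversion — the third is in the bass.

D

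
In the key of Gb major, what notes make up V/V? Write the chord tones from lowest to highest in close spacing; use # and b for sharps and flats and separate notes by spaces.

The slash means an applied dominant: we want the dominant of V. In Gb major, V is Db major, and its dominant is built on Ab.
Building a major triad on Ab gives Ab-C-Eb.

Ab C Eb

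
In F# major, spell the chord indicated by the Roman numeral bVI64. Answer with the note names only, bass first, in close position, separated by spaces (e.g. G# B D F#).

bVI64 is a major triad on the lowered sixth degree, borrowed from the parallel minor. In F# major that root is D.
So the chord is D-F#-A.
With the 64 figure the chord is in second inversion; from the bass A upward in close position it reads A-D-F#.

A D F#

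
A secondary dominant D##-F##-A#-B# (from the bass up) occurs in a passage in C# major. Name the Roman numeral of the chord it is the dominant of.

The chord is a dominant seventh chord on B#.
A dominant resolves down a perfect fifth: B# → E#. In C# major, E# is scale degree 3, i.e. iii.

iii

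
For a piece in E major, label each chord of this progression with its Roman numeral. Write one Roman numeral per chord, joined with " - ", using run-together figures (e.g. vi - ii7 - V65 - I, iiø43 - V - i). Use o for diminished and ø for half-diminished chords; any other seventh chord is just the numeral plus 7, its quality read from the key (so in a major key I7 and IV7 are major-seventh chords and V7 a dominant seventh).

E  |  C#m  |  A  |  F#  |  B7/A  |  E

I - vi - IV - V/V - V42 - I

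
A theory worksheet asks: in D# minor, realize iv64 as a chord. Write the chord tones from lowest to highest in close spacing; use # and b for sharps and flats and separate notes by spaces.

D# G# B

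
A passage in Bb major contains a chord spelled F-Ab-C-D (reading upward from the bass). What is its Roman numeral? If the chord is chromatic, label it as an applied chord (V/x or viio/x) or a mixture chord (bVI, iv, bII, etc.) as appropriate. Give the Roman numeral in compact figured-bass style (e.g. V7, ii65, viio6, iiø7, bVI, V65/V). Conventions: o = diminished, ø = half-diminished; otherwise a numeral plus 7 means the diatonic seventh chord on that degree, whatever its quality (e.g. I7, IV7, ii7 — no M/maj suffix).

viiø65/IV

Stacked in thirds the chord is D-F-Ab-C: a half-diminished seventh chord on D.
D sits a half step below Eb (IV in Bb major); a diminished chord there is the applied leading-tone chord of IV.
With F in the bass the chord is in first inversion, so the figured bass is 65.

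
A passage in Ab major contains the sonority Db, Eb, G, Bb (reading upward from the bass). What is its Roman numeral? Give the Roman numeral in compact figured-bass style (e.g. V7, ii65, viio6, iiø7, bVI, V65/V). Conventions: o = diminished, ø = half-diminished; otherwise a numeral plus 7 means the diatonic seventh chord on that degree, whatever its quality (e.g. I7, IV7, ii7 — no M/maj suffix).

Stacked in thirds the chord is Eb-G-Bb-Db: a dominant seventh chord on Eb.
Eb is scale degree 5 in Ab major, and a dominant seventh chord on that degree is written V7.
With Db in the bass the chord is in third inversion, so the figured bass is 42.

V42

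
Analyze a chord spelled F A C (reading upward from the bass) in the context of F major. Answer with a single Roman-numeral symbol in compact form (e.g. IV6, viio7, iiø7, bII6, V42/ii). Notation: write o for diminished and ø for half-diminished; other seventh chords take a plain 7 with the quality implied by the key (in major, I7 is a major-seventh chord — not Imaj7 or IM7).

Stacked in thirds the chord is F-A-C: a major triad on F.
In F major, F is the tonic; the diatonic major triad there is I.

I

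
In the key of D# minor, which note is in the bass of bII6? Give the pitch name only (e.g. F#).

G#

bII in D# minor has root E; the chord is E-G#-B.
The figure 6 means first inversion — the third is in the bass.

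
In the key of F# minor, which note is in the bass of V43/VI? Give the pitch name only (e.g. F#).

The applied chord V43/VI is rooted on A: A-C#-E-G.
The figure 43 means second inversion — the fifth is in the bass.

E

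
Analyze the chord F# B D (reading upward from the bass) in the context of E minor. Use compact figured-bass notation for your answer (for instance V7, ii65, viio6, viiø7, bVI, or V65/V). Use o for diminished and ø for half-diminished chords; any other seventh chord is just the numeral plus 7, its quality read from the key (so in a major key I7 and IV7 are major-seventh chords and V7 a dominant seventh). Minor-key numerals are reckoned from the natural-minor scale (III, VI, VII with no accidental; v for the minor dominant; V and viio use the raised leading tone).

Stacked in thirds the chord is B-D-F#: a minor triad on B.
In E minor, B is the dominant; the diatonic minor triad there is v.
With F# in the bass the chord is in second inversion, so the figured bass is 64.

v64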